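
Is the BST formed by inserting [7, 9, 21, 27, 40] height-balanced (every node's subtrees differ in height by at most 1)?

Tree (level-order array): [7, None, 9, None, 21, None, 27, None, 40]
Definition: a tree is height-balanced if, at every node, |h(left) - h(right)| <= 1 (empty subtree has height -1).
Bottom-up per-node check:
  node 40: h_left=-1, h_right=-1, diff=0 [OK], height=0
  node 27: h_left=-1, h_right=0, diff=1 [OK], height=1
  node 21: h_left=-1, h_right=1, diff=2 [FAIL (|-1-1|=2 > 1)], height=2
  node 9: h_left=-1, h_right=2, diff=3 [FAIL (|-1-2|=3 > 1)], height=3
  node 7: h_left=-1, h_right=3, diff=4 [FAIL (|-1-3|=4 > 1)], height=4
Node 21 violates the condition: |-1 - 1| = 2 > 1.
Result: Not balanced


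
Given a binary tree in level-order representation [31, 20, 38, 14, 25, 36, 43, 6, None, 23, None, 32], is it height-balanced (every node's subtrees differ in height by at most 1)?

Tree (level-order array): [31, 20, 38, 14, 25, 36, 43, 6, None, 23, None, 32]
Definition: a tree is height-balanced if, at every node, |h(left) - h(right)| <= 1 (empty subtree has height -1).
Bottom-up per-node check:
  node 6: h_left=-1, h_right=-1, diff=0 [OK], height=0
  node 14: h_left=0, h_right=-1, diff=1 [OK], height=1
  node 23: h_left=-1, h_right=-1, diff=0 [OK], height=0
  node 25: h_left=0, h_right=-1, diff=1 [OK], height=1
  node 20: h_left=1, h_right=1, diff=0 [OK], height=2
  node 32: h_left=-1, h_right=-1, diff=0 [OK], height=0
  node 36: h_left=0, h_right=-1, diff=1 [OK], height=1
  node 43: h_left=-1, h_right=-1, diff=0 [OK], height=0
  node 38: h_left=1, h_right=0, diff=1 [OK], height=2
  node 31: h_left=2, h_right=2, diff=0 [OK], height=3
All nodes satisfy the balance condition.
Result: Balanced


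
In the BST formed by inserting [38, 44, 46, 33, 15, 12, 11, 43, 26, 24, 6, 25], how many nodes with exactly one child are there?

Tree built from: [38, 44, 46, 33, 15, 12, 11, 43, 26, 24, 6, 25]
Tree (level-order array): [38, 33, 44, 15, None, 43, 46, 12, 26, None, None, None, None, 11, None, 24, None, 6, None, None, 25]
Rule: These are nodes with exactly 1 non-null child.
Per-node child counts:
  node 38: 2 child(ren)
  node 33: 1 child(ren)
  node 15: 2 child(ren)
  node 12: 1 child(ren)
  node 11: 1 child(ren)
  node 6: 0 child(ren)
  node 26: 1 child(ren)
  node 24: 1 child(ren)
  node 25: 0 child(ren)
  node 44: 2 child(ren)
  node 43: 0 child(ren)
  node 46: 0 child(ren)
Matching nodes: [33, 12, 11, 26, 24]
Count of nodes with exactly one child: 5


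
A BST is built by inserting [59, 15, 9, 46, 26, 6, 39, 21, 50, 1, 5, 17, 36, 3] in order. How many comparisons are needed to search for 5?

Search path for 5: 59 -> 15 -> 9 -> 6 -> 1 -> 5
Found: True
Comparisons: 6


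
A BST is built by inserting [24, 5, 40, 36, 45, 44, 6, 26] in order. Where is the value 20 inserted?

Starting tree (level order): [24, 5, 40, None, 6, 36, 45, None, None, 26, None, 44]
Insertion path: 24 -> 5 -> 6
Result: insert 20 as right child of 6
Final tree (level order): [24, 5, 40, None, 6, 36, 45, None, 20, 26, None, 44]


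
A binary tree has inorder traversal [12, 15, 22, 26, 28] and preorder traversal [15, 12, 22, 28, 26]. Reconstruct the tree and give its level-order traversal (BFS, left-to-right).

Inorder:  [12, 15, 22, 26, 28]
Preorder: [15, 12, 22, 28, 26]
Algorithm: preorder visits root first, so consume preorder in order;
for each root, split the current inorder slice at that value into
left-subtree inorder and right-subtree inorder, then recurse.
Recursive splits:
  root=15; inorder splits into left=[12], right=[22, 26, 28]
  root=12; inorder splits into left=[], right=[]
  root=22; inorder splits into left=[], right=[26, 28]
  root=28; inorder splits into left=[26], right=[]
  root=26; inorder splits into left=[], right=[]
Reconstructed level-order: [15, 12, 22, 28, 26]


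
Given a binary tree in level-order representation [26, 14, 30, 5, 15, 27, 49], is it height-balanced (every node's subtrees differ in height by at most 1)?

Tree (level-order array): [26, 14, 30, 5, 15, 27, 49]
Definition: a tree is height-balanced if, at every node, |h(left) - h(right)| <= 1 (empty subtree has height -1).
Bottom-up per-node check:
  node 5: h_left=-1, h_right=-1, diff=0 [OK], height=0
  node 15: h_left=-1, h_right=-1, diff=0 [OK], height=0
  node 14: h_left=0, h_right=0, diff=0 [OK], height=1
  node 27: h_left=-1, h_right=-1, diff=0 [OK], height=0
  node 49: h_left=-1, h_right=-1, diff=0 [OK], height=0
  node 30: h_left=0, h_right=0, diff=0 [OK], height=1
  node 26: h_left=1, h_right=1, diff=0 [OK], height=2
All nodes satisfy the balance condition.
Result: Balanced


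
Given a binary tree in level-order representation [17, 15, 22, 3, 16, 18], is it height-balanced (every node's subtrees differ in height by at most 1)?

Tree (level-order array): [17, 15, 22, 3, 16, 18]
Definition: a tree is height-balanced if, at every node, |h(left) - h(right)| <= 1 (empty subtree has height -1).
Bottom-up per-node check:
  node 3: h_left=-1, h_right=-1, diff=0 [OK], height=0
  node 16: h_left=-1, h_right=-1, diff=0 [OK], height=0
  node 15: h_left=0, h_right=0, diff=0 [OK], height=1
  node 18: h_left=-1, h_right=-1, diff=0 [OK], height=0
  node 22: h_left=0, h_right=-1, diff=1 [OK], height=1
  node 17: h_left=1, h_right=1, diff=0 [OK], height=2
All nodes satisfy the balance condition.
Result: Balanced


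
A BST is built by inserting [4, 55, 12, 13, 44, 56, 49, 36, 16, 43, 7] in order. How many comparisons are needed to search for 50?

Search path for 50: 4 -> 55 -> 12 -> 13 -> 44 -> 49
Found: False
Comparisons: 6


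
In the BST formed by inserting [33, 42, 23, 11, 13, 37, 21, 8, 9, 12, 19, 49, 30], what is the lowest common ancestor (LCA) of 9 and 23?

Tree insertion order: [33, 42, 23, 11, 13, 37, 21, 8, 9, 12, 19, 49, 30]
Tree (level-order array): [33, 23, 42, 11, 30, 37, 49, 8, 13, None, None, None, None, None, None, None, 9, 12, 21, None, None, None, None, 19]
In a BST, the LCA of p=9, q=23 is the first node v on the
root-to-leaf path with p <= v <= q (go left if both < v, right if both > v).
Walk from root:
  at 33: both 9 and 23 < 33, go left
  at 23: 9 <= 23 <= 23, this is the LCA
LCA = 23


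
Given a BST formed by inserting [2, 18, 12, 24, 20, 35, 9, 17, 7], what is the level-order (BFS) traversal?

Tree insertion order: [2, 18, 12, 24, 20, 35, 9, 17, 7]
Tree (level-order array): [2, None, 18, 12, 24, 9, 17, 20, 35, 7]
BFS from the root, enqueuing left then right child of each popped node:
  queue [2] -> pop 2, enqueue [18], visited so far: [2]
  queue [18] -> pop 18, enqueue [12, 24], visited so far: [2, 18]
  queue [12, 24] -> pop 12, enqueue [9, 17], visited so far: [2, 18, 12]
  queue [24, 9, 17] -> pop 24, enqueue [20, 35], visited so far: [2, 18, 12, 24]
  queue [9, 17, 20, 35] -> pop 9, enqueue [7], visited so far: [2, 18, 12, 24, 9]
  queue [17, 20, 35, 7] -> pop 17, enqueue [none], visited so far: [2, 18, 12, 24, 9, 17]
  queue [20, 35, 7] -> pop 20, enqueue [none], visited so far: [2, 18, 12, 24, 9, 17, 20]
  queue [35, 7] -> pop 35, enqueue [none], visited so far: [2, 18, 12, 24, 9, 17, 20, 35]
  queue [7] -> pop 7, enqueue [none], visited so far: [2, 18, 12, 24, 9, 17, 20, 35, 7]
Result: [2, 18, 12, 24, 9, 17, 20, 35, 7]


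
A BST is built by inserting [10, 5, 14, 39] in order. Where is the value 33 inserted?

Starting tree (level order): [10, 5, 14, None, None, None, 39]
Insertion path: 10 -> 14 -> 39
Result: insert 33 as left child of 39
Final tree (level order): [10, 5, 14, None, None, None, 39, 33]


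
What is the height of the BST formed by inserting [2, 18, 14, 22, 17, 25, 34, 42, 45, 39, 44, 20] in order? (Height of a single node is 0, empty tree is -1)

Insertion order: [2, 18, 14, 22, 17, 25, 34, 42, 45, 39, 44, 20]
Tree (level-order array): [2, None, 18, 14, 22, None, 17, 20, 25, None, None, None, None, None, 34, None, 42, 39, 45, None, None, 44]
Compute height bottom-up (empty subtree = -1):
  height(17) = 1 + max(-1, -1) = 0
  height(14) = 1 + max(-1, 0) = 1
  height(20) = 1 + max(-1, -1) = 0
  height(39) = 1 + max(-1, -1) = 0
  height(44) = 1 + max(-1, -1) = 0
  height(45) = 1 + max(0, -1) = 1
  height(42) = 1 + max(0, 1) = 2
  height(34) = 1 + max(-1, 2) = 3
  height(25) = 1 + max(-1, 3) = 4
  height(22) = 1 + max(0, 4) = 5
  height(18) = 1 + max(1, 5) = 6
  height(2) = 1 + max(-1, 6) = 7
Height = 7


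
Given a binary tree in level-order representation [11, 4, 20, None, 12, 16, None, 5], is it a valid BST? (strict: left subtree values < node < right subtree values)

Level-order array: [11, 4, 20, None, 12, 16, None, 5]
Validate using subtree bounds (lo, hi): at each node, require lo < value < hi,
then recurse left with hi=value and right with lo=value.
Preorder trace (stopping at first violation):
  at node 11 with bounds (-inf, +inf): OK
  at node 4 with bounds (-inf, 11): OK
  at node 12 with bounds (4, 11): VIOLATION
Node 12 violates its bound: not (4 < 12 < 11).
Result: Not a valid BST


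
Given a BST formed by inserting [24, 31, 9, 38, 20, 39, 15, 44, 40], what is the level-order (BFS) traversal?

Tree insertion order: [24, 31, 9, 38, 20, 39, 15, 44, 40]
Tree (level-order array): [24, 9, 31, None, 20, None, 38, 15, None, None, 39, None, None, None, 44, 40]
BFS from the root, enqueuing left then right child of each popped node:
  queue [24] -> pop 24, enqueue [9, 31], visited so far: [24]
  queue [9, 31] -> pop 9, enqueue [20], visited so far: [24, 9]
  queue [31, 20] -> pop 31, enqueue [38], visited so far: [24, 9, 31]
  queue [20, 38] -> pop 20, enqueue [15], visited so far: [24, 9, 31, 20]
  queue [38, 15] -> pop 38, enqueue [39], visited so far: [24, 9, 31, 20, 38]
  queue [15, 39] -> pop 15, enqueue [none], visited so far: [24, 9, 31, 20, 38, 15]
  queue [39] -> pop 39, enqueue [44], visited so far: [24, 9, 31, 20, 38, 15, 39]
  queue [44] -> pop 44, enqueue [40], visited so far: [24, 9, 31, 20, 38, 15, 39, 44]
  queue [40] -> pop 40, enqueue [none], visited so far: [24, 9, 31, 20, 38, 15, 39, 44, 40]
Result: [24, 9, 31, 20, 38, 15, 39, 44, 40]


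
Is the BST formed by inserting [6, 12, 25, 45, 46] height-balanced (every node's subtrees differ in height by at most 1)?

Tree (level-order array): [6, None, 12, None, 25, None, 45, None, 46]
Definition: a tree is height-balanced if, at every node, |h(left) - h(right)| <= 1 (empty subtree has height -1).
Bottom-up per-node check:
  node 46: h_left=-1, h_right=-1, diff=0 [OK], height=0
  node 45: h_left=-1, h_right=0, diff=1 [OK], height=1
  node 25: h_left=-1, h_right=1, diff=2 [FAIL (|-1-1|=2 > 1)], height=2
  node 12: h_left=-1, h_right=2, diff=3 [FAIL (|-1-2|=3 > 1)], height=3
  node 6: h_left=-1, h_right=3, diff=4 [FAIL (|-1-3|=4 > 1)], height=4
Node 25 violates the condition: |-1 - 1| = 2 > 1.
Result: Not balanced


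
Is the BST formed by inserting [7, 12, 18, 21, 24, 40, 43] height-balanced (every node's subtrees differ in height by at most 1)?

Tree (level-order array): [7, None, 12, None, 18, None, 21, None, 24, None, 40, None, 43]
Definition: a tree is height-balanced if, at every node, |h(left) - h(right)| <= 1 (empty subtree has height -1).
Bottom-up per-node check:
  node 43: h_left=-1, h_right=-1, diff=0 [OK], height=0
  node 40: h_left=-1, h_right=0, diff=1 [OK], height=1
  node 24: h_left=-1, h_right=1, diff=2 [FAIL (|-1-1|=2 > 1)], height=2
  node 21: h_left=-1, h_right=2, diff=3 [FAIL (|-1-2|=3 > 1)], height=3
  node 18: h_left=-1, h_right=3, diff=4 [FAIL (|-1-3|=4 > 1)], height=4
  node 12: h_left=-1, h_right=4, diff=5 [FAIL (|-1-4|=5 > 1)], height=5
  node 7: h_left=-1, h_right=5, diff=6 [FAIL (|-1-5|=6 > 1)], height=6
Node 24 violates the condition: |-1 - 1| = 2 > 1.
Result: Not balanced


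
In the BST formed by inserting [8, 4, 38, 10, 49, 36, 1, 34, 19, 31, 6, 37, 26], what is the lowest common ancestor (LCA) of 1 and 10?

Tree insertion order: [8, 4, 38, 10, 49, 36, 1, 34, 19, 31, 6, 37, 26]
Tree (level-order array): [8, 4, 38, 1, 6, 10, 49, None, None, None, None, None, 36, None, None, 34, 37, 19, None, None, None, None, 31, 26]
In a BST, the LCA of p=1, q=10 is the first node v on the
root-to-leaf path with p <= v <= q (go left if both < v, right if both > v).
Walk from root:
  at 8: 1 <= 8 <= 10, this is the LCA
LCA = 8


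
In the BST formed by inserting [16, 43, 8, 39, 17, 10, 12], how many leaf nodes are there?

Tree built from: [16, 43, 8, 39, 17, 10, 12]
Tree (level-order array): [16, 8, 43, None, 10, 39, None, None, 12, 17]
Rule: A leaf has 0 children.
Per-node child counts:
  node 16: 2 child(ren)
  node 8: 1 child(ren)
  node 10: 1 child(ren)
  node 12: 0 child(ren)
  node 43: 1 child(ren)
  node 39: 1 child(ren)
  node 17: 0 child(ren)
Matching nodes: [12, 17]
Count of leaf nodes: 2


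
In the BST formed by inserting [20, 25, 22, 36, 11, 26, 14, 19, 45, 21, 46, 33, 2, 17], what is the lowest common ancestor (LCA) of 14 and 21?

Tree insertion order: [20, 25, 22, 36, 11, 26, 14, 19, 45, 21, 46, 33, 2, 17]
Tree (level-order array): [20, 11, 25, 2, 14, 22, 36, None, None, None, 19, 21, None, 26, 45, 17, None, None, None, None, 33, None, 46]
In a BST, the LCA of p=14, q=21 is the first node v on the
root-to-leaf path with p <= v <= q (go left if both < v, right if both > v).
Walk from root:
  at 20: 14 <= 20 <= 21, this is the LCA
LCA = 20


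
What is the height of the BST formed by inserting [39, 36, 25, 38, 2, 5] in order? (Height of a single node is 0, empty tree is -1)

Insertion order: [39, 36, 25, 38, 2, 5]
Tree (level-order array): [39, 36, None, 25, 38, 2, None, None, None, None, 5]
Compute height bottom-up (empty subtree = -1):
  height(5) = 1 + max(-1, -1) = 0
  height(2) = 1 + max(-1, 0) = 1
  height(25) = 1 + max(1, -1) = 2
  height(38) = 1 + max(-1, -1) = 0
  height(36) = 1 + max(2, 0) = 3
  height(39) = 1 + max(3, -1) = 4
Height = 4


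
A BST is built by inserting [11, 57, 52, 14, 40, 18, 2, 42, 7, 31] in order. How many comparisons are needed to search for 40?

Search path for 40: 11 -> 57 -> 52 -> 14 -> 40
Found: True
Comparisons: 5


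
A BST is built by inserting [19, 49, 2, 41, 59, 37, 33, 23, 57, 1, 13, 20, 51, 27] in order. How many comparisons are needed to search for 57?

Search path for 57: 19 -> 49 -> 59 -> 57
Found: True
Comparisons: 4


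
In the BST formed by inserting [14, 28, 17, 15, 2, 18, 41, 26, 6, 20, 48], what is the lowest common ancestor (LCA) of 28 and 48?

Tree insertion order: [14, 28, 17, 15, 2, 18, 41, 26, 6, 20, 48]
Tree (level-order array): [14, 2, 28, None, 6, 17, 41, None, None, 15, 18, None, 48, None, None, None, 26, None, None, 20]
In a BST, the LCA of p=28, q=48 is the first node v on the
root-to-leaf path with p <= v <= q (go left if both < v, right if both > v).
Walk from root:
  at 14: both 28 and 48 > 14, go right
  at 28: 28 <= 28 <= 48, this is the LCA
LCA = 28


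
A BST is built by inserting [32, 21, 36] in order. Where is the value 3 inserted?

Starting tree (level order): [32, 21, 36]
Insertion path: 32 -> 21
Result: insert 3 as left child of 21
Final tree (level order): [32, 21, 36, 3]


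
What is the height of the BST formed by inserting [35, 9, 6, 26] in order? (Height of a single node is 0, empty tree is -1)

Insertion order: [35, 9, 6, 26]
Tree (level-order array): [35, 9, None, 6, 26]
Compute height bottom-up (empty subtree = -1):
  height(6) = 1 + max(-1, -1) = 0
  height(26) = 1 + max(-1, -1) = 0
  height(9) = 1 + max(0, 0) = 1
  height(35) = 1 + max(1, -1) = 2
Height = 2


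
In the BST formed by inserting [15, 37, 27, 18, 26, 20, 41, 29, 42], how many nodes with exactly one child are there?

Tree built from: [15, 37, 27, 18, 26, 20, 41, 29, 42]
Tree (level-order array): [15, None, 37, 27, 41, 18, 29, None, 42, None, 26, None, None, None, None, 20]
Rule: These are nodes with exactly 1 non-null child.
Per-node child counts:
  node 15: 1 child(ren)
  node 37: 2 child(ren)
  node 27: 2 child(ren)
  node 18: 1 child(ren)
  node 26: 1 child(ren)
  node 20: 0 child(ren)
  node 29: 0 child(ren)
  node 41: 1 child(ren)
  node 42: 0 child(ren)
Matching nodes: [15, 18, 26, 41]
Count of nodes with exactly one child: 4


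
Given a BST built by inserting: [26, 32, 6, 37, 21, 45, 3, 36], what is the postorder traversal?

Tree insertion order: [26, 32, 6, 37, 21, 45, 3, 36]
Tree (level-order array): [26, 6, 32, 3, 21, None, 37, None, None, None, None, 36, 45]
Postorder traversal: [3, 21, 6, 36, 45, 37, 32, 26]


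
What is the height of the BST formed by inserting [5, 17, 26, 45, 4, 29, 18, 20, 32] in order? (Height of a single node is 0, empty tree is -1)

Insertion order: [5, 17, 26, 45, 4, 29, 18, 20, 32]
Tree (level-order array): [5, 4, 17, None, None, None, 26, 18, 45, None, 20, 29, None, None, None, None, 32]
Compute height bottom-up (empty subtree = -1):
  height(4) = 1 + max(-1, -1) = 0
  height(20) = 1 + max(-1, -1) = 0
  height(18) = 1 + max(-1, 0) = 1
  height(32) = 1 + max(-1, -1) = 0
  height(29) = 1 + max(-1, 0) = 1
  height(45) = 1 + max(1, -1) = 2
  height(26) = 1 + max(1, 2) = 3
  height(17) = 1 + max(-1, 3) = 4
  height(5) = 1 + max(0, 4) = 5
Height = 5


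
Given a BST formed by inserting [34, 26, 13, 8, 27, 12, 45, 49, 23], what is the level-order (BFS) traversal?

Tree insertion order: [34, 26, 13, 8, 27, 12, 45, 49, 23]
Tree (level-order array): [34, 26, 45, 13, 27, None, 49, 8, 23, None, None, None, None, None, 12]
BFS from the root, enqueuing left then right child of each popped node:
  queue [34] -> pop 34, enqueue [26, 45], visited so far: [34]
  queue [26, 45] -> pop 26, enqueue [13, 27], visited so far: [34, 26]
  queue [45, 13, 27] -> pop 45, enqueue [49], visited so far: [34, 26, 45]
  queue [13, 27, 49] -> pop 13, enqueue [8, 23], visited so far: [34, 26, 45, 13]
  queue [27, 49, 8, 23] -> pop 27, enqueue [none], visited so far: [34, 26, 45, 13, 27]
  queue [49, 8, 23] -> pop 49, enqueue [none], visited so far: [34, 26, 45, 13, 27, 49]
  queue [8, 23] -> pop 8, enqueue [12], visited so far: [34, 26, 45, 13, 27, 49, 8]
  queue [23, 12] -> pop 23, enqueue [none], visited so far: [34, 26, 45, 13, 27, 49, 8, 23]
  queue [12] -> pop 12, enqueue [none], visited so far: [34, 26, 45, 13, 27, 49, 8, 23, 12]
Result: [34, 26, 45, 13, 27, 49, 8, 23, 12]


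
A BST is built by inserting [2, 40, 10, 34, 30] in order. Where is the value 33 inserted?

Starting tree (level order): [2, None, 40, 10, None, None, 34, 30]
Insertion path: 2 -> 40 -> 10 -> 34 -> 30
Result: insert 33 as right child of 30
Final tree (level order): [2, None, 40, 10, None, None, 34, 30, None, None, 33]


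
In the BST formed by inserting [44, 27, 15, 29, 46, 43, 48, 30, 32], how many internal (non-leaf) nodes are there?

Tree built from: [44, 27, 15, 29, 46, 43, 48, 30, 32]
Tree (level-order array): [44, 27, 46, 15, 29, None, 48, None, None, None, 43, None, None, 30, None, None, 32]
Rule: An internal node has at least one child.
Per-node child counts:
  node 44: 2 child(ren)
  node 27: 2 child(ren)
  node 15: 0 child(ren)
  node 29: 1 child(ren)
  node 43: 1 child(ren)
  node 30: 1 child(ren)
  node 32: 0 child(ren)
  node 46: 1 child(ren)
  node 48: 0 child(ren)
Matching nodes: [44, 27, 29, 43, 30, 46]
Count of internal (non-leaf) nodes: 6


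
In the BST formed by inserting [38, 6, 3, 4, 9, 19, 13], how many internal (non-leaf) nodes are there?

Tree built from: [38, 6, 3, 4, 9, 19, 13]
Tree (level-order array): [38, 6, None, 3, 9, None, 4, None, 19, None, None, 13]
Rule: An internal node has at least one child.
Per-node child counts:
  node 38: 1 child(ren)
  node 6: 2 child(ren)
  node 3: 1 child(ren)
  node 4: 0 child(ren)
  node 9: 1 child(ren)
  node 19: 1 child(ren)
  node 13: 0 child(ren)
Matching nodes: [38, 6, 3, 9, 19]
Count of internal (non-leaf) nodes: 5


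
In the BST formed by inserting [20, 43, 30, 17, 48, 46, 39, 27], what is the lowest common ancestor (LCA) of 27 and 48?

Tree insertion order: [20, 43, 30, 17, 48, 46, 39, 27]
Tree (level-order array): [20, 17, 43, None, None, 30, 48, 27, 39, 46]
In a BST, the LCA of p=27, q=48 is the first node v on the
root-to-leaf path with p <= v <= q (go left if both < v, right if both > v).
Walk from root:
  at 20: both 27 and 48 > 20, go right
  at 43: 27 <= 43 <= 48, this is the LCA
LCA = 43


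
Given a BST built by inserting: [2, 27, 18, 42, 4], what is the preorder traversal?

Tree insertion order: [2, 27, 18, 42, 4]
Tree (level-order array): [2, None, 27, 18, 42, 4]
Preorder traversal: [2, 27, 18, 4, 42]


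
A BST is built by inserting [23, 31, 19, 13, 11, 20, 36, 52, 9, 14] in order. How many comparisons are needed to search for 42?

Search path for 42: 23 -> 31 -> 36 -> 52
Found: False
Comparisons: 4


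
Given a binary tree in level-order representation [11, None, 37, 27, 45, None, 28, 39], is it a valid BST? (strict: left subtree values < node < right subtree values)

Level-order array: [11, None, 37, 27, 45, None, 28, 39]
Validate using subtree bounds (lo, hi): at each node, require lo < value < hi,
then recurse left with hi=value and right with lo=value.
Preorder trace (stopping at first violation):
  at node 11 with bounds (-inf, +inf): OK
  at node 37 with bounds (11, +inf): OK
  at node 27 with bounds (11, 37): OK
  at node 28 with bounds (27, 37): OK
  at node 45 with bounds (37, +inf): OK
  at node 39 with bounds (37, 45): OK
No violation found at any node.
Result: Valid BST


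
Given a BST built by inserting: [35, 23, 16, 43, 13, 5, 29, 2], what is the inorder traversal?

Tree insertion order: [35, 23, 16, 43, 13, 5, 29, 2]
Tree (level-order array): [35, 23, 43, 16, 29, None, None, 13, None, None, None, 5, None, 2]
Inorder traversal: [2, 5, 13, 16, 23, 29, 35, 43]


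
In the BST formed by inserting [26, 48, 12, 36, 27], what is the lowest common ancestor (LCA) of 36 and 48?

Tree insertion order: [26, 48, 12, 36, 27]
Tree (level-order array): [26, 12, 48, None, None, 36, None, 27]
In a BST, the LCA of p=36, q=48 is the first node v on the
root-to-leaf path with p <= v <= q (go left if both < v, right if both > v).
Walk from root:
  at 26: both 36 and 48 > 26, go right
  at 48: 36 <= 48 <= 48, this is the LCA
LCA = 48


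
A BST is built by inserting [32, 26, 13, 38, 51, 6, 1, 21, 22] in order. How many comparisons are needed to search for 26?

Search path for 26: 32 -> 26
Found: True
Comparisons: 2


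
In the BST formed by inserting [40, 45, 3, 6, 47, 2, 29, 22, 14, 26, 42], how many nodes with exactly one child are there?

Tree built from: [40, 45, 3, 6, 47, 2, 29, 22, 14, 26, 42]
Tree (level-order array): [40, 3, 45, 2, 6, 42, 47, None, None, None, 29, None, None, None, None, 22, None, 14, 26]
Rule: These are nodes with exactly 1 non-null child.
Per-node child counts:
  node 40: 2 child(ren)
  node 3: 2 child(ren)
  node 2: 0 child(ren)
  node 6: 1 child(ren)
  node 29: 1 child(ren)
  node 22: 2 child(ren)
  node 14: 0 child(ren)
  node 26: 0 child(ren)
  node 45: 2 child(ren)
  node 42: 0 child(ren)
  node 47: 0 child(ren)
Matching nodes: [6, 29]
Count of nodes with exactly one child: 2


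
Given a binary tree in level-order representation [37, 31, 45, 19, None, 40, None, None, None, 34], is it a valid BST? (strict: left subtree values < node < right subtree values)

Level-order array: [37, 31, 45, 19, None, 40, None, None, None, 34]
Validate using subtree bounds (lo, hi): at each node, require lo < value < hi,
then recurse left with hi=value and right with lo=value.
Preorder trace (stopping at first violation):
  at node 37 with bounds (-inf, +inf): OK
  at node 31 with bounds (-inf, 37): OK
  at node 19 with bounds (-inf, 31): OK
  at node 45 with bounds (37, +inf): OK
  at node 40 with bounds (37, 45): OK
  at node 34 with bounds (37, 40): VIOLATION
Node 34 violates its bound: not (37 < 34 < 40).
Result: Not a valid BST


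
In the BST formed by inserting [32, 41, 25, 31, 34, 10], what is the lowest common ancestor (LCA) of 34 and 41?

Tree insertion order: [32, 41, 25, 31, 34, 10]
Tree (level-order array): [32, 25, 41, 10, 31, 34]
In a BST, the LCA of p=34, q=41 is the first node v on the
root-to-leaf path with p <= v <= q (go left if both < v, right if both > v).
Walk from root:
  at 32: both 34 and 41 > 32, go right
  at 41: 34 <= 41 <= 41, this is the LCA
LCA = 41


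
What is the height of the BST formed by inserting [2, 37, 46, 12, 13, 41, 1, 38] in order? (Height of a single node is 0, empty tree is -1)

Insertion order: [2, 37, 46, 12, 13, 41, 1, 38]
Tree (level-order array): [2, 1, 37, None, None, 12, 46, None, 13, 41, None, None, None, 38]
Compute height bottom-up (empty subtree = -1):
  height(1) = 1 + max(-1, -1) = 0
  height(13) = 1 + max(-1, -1) = 0
  height(12) = 1 + max(-1, 0) = 1
  height(38) = 1 + max(-1, -1) = 0
  height(41) = 1 + max(0, -1) = 1
  height(46) = 1 + max(1, -1) = 2
  height(37) = 1 + max(1, 2) = 3
  height(2) = 1 + max(0, 3) = 4
Height = 4


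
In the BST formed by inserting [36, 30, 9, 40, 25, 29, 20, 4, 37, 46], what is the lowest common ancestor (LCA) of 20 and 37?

Tree insertion order: [36, 30, 9, 40, 25, 29, 20, 4, 37, 46]
Tree (level-order array): [36, 30, 40, 9, None, 37, 46, 4, 25, None, None, None, None, None, None, 20, 29]
In a BST, the LCA of p=20, q=37 is the first node v on the
root-to-leaf path with p <= v <= q (go left if both < v, right if both > v).
Walk from root:
  at 36: 20 <= 36 <= 37, this is the LCA
LCA = 36


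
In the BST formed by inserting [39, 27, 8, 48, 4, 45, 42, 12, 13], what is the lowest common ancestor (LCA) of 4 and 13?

Tree insertion order: [39, 27, 8, 48, 4, 45, 42, 12, 13]
Tree (level-order array): [39, 27, 48, 8, None, 45, None, 4, 12, 42, None, None, None, None, 13]
In a BST, the LCA of p=4, q=13 is the first node v on the
root-to-leaf path with p <= v <= q (go left if both < v, right if both > v).
Walk from root:
  at 39: both 4 and 13 < 39, go left
  at 27: both 4 and 13 < 27, go left
  at 8: 4 <= 8 <= 13, this is the LCA
LCA = 8


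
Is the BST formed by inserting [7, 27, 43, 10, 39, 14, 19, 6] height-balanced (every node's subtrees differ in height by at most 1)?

Tree (level-order array): [7, 6, 27, None, None, 10, 43, None, 14, 39, None, None, 19]
Definition: a tree is height-balanced if, at every node, |h(left) - h(right)| <= 1 (empty subtree has height -1).
Bottom-up per-node check:
  node 6: h_left=-1, h_right=-1, diff=0 [OK], height=0
  node 19: h_left=-1, h_right=-1, diff=0 [OK], height=0
  node 14: h_left=-1, h_right=0, diff=1 [OK], height=1
  node 10: h_left=-1, h_right=1, diff=2 [FAIL (|-1-1|=2 > 1)], height=2
  node 39: h_left=-1, h_right=-1, diff=0 [OK], height=0
  node 43: h_left=0, h_right=-1, diff=1 [OK], height=1
  node 27: h_left=2, h_right=1, diff=1 [OK], height=3
  node 7: h_left=0, h_right=3, diff=3 [FAIL (|0-3|=3 > 1)], height=4
Node 10 violates the condition: |-1 - 1| = 2 > 1.
Result: Not balanced


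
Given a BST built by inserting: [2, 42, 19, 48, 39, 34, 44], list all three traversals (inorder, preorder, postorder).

Tree insertion order: [2, 42, 19, 48, 39, 34, 44]
Tree (level-order array): [2, None, 42, 19, 48, None, 39, 44, None, 34]
Inorder (L, root, R): [2, 19, 34, 39, 42, 44, 48]
Preorder (root, L, R): [2, 42, 19, 39, 34, 48, 44]
Postorder (L, R, root): [34, 39, 19, 44, 48, 42, 2]


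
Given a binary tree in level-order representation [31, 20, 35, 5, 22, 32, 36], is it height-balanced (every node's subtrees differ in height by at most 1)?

Tree (level-order array): [31, 20, 35, 5, 22, 32, 36]
Definition: a tree is height-balanced if, at every node, |h(left) - h(right)| <= 1 (empty subtree has height -1).
Bottom-up per-node check:
  node 5: h_left=-1, h_right=-1, diff=0 [OK], height=0
  node 22: h_left=-1, h_right=-1, diff=0 [OK], height=0
  node 20: h_left=0, h_right=0, diff=0 [OK], height=1
  node 32: h_left=-1, h_right=-1, diff=0 [OK], height=0
  node 36: h_left=-1, h_right=-1, diff=0 [OK], height=0
  node 35: h_left=0, h_right=0, diff=0 [OK], height=1
  node 31: h_left=1, h_right=1, diff=0 [OK], height=2
All nodes satisfy the balance condition.
Result: Balanced


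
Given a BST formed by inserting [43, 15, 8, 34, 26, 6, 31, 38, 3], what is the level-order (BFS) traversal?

Tree insertion order: [43, 15, 8, 34, 26, 6, 31, 38, 3]
Tree (level-order array): [43, 15, None, 8, 34, 6, None, 26, 38, 3, None, None, 31]
BFS from the root, enqueuing left then right child of each popped node:
  queue [43] -> pop 43, enqueue [15], visited so far: [43]
  queue [15] -> pop 15, enqueue [8, 34], visited so far: [43, 15]
  queue [8, 34] -> pop 8, enqueue [6], visited so far: [43, 15, 8]
  queue [34, 6] -> pop 34, enqueue [26, 38], visited so far: [43, 15, 8, 34]
  queue [6, 26, 38] -> pop 6, enqueue [3], visited so far: [43, 15, 8, 34, 6]
  queue [26, 38, 3] -> pop 26, enqueue [31], visited so far: [43, 15, 8, 34, 6, 26]
  queue [38, 3, 31] -> pop 38, enqueue [none], visited so far: [43, 15, 8, 34, 6, 26, 38]
  queue [3, 31] -> pop 3, enqueue [none], visited so far: [43, 15, 8, 34, 6, 26, 38, 3]
  queue [31] -> pop 31, enqueue [none], visited so far: [43, 15, 8, 34, 6, 26, 38, 3, 31]
Result: [43, 15, 8, 34, 6, 26, 38, 3, 31]


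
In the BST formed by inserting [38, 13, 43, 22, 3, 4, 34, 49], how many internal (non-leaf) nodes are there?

Tree built from: [38, 13, 43, 22, 3, 4, 34, 49]
Tree (level-order array): [38, 13, 43, 3, 22, None, 49, None, 4, None, 34]
Rule: An internal node has at least one child.
Per-node child counts:
  node 38: 2 child(ren)
  node 13: 2 child(ren)
  node 3: 1 child(ren)
  node 4: 0 child(ren)
  node 22: 1 child(ren)
  node 34: 0 child(ren)
  node 43: 1 child(ren)
  node 49: 0 child(ren)
Matching nodes: [38, 13, 3, 22, 43]
Count of internal (non-leaf) nodes: 5


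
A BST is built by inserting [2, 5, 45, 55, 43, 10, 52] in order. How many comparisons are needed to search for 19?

Search path for 19: 2 -> 5 -> 45 -> 43 -> 10
Found: False
Comparisons: 5


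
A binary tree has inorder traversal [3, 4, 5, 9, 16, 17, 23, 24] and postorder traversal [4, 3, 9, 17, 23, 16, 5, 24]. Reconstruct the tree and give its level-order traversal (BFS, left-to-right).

Inorder:   [3, 4, 5, 9, 16, 17, 23, 24]
Postorder: [4, 3, 9, 17, 23, 16, 5, 24]
Algorithm: postorder visits root last, so walk postorder right-to-left;
each value is the root of the current inorder slice — split it at that
value, recurse on the right subtree first, then the left.
Recursive splits:
  root=24; inorder splits into left=[3, 4, 5, 9, 16, 17, 23], right=[]
  root=5; inorder splits into left=[3, 4], right=[9, 16, 17, 23]
  root=16; inorder splits into left=[9], right=[17, 23]
  root=23; inorder splits into left=[17], right=[]
  root=17; inorder splits into left=[], right=[]
  root=9; inorder splits into left=[], right=[]
  root=3; inorder splits into left=[], right=[4]
  root=4; inorder splits into left=[], right=[]
Reconstructed level-order: [24, 5, 3, 16, 4, 9, 23, 17]


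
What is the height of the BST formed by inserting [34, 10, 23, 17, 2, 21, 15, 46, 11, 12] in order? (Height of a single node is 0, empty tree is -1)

Insertion order: [34, 10, 23, 17, 2, 21, 15, 46, 11, 12]
Tree (level-order array): [34, 10, 46, 2, 23, None, None, None, None, 17, None, 15, 21, 11, None, None, None, None, 12]
Compute height bottom-up (empty subtree = -1):
  height(2) = 1 + max(-1, -1) = 0
  height(12) = 1 + max(-1, -1) = 0
  height(11) = 1 + max(-1, 0) = 1
  height(15) = 1 + max(1, -1) = 2
  height(21) = 1 + max(-1, -1) = 0
  height(17) = 1 + max(2, 0) = 3
  height(23) = 1 + max(3, -1) = 4
  height(10) = 1 + max(0, 4) = 5
  height(46) = 1 + max(-1, -1) = 0
  height(34) = 1 + max(5, 0) = 6
Height = 6


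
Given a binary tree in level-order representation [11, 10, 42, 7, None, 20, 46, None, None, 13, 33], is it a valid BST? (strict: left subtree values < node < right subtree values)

Level-order array: [11, 10, 42, 7, None, 20, 46, None, None, 13, 33]
Validate using subtree bounds (lo, hi): at each node, require lo < value < hi,
then recurse left with hi=value and right with lo=value.
Preorder trace (stopping at first violation):
  at node 11 with bounds (-inf, +inf): OK
  at node 10 with bounds (-inf, 11): OK
  at node 7 with bounds (-inf, 10): OK
  at node 42 with bounds (11, +inf): OK
  at node 20 with bounds (11, 42): OK
  at node 13 with bounds (11, 20): OK
  at node 33 with bounds (20, 42): OK
  at node 46 with bounds (42, +inf): OK
No violation found at any node.
Result: Valid BST


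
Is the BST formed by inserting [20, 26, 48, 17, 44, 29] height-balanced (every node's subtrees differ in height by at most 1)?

Tree (level-order array): [20, 17, 26, None, None, None, 48, 44, None, 29]
Definition: a tree is height-balanced if, at every node, |h(left) - h(right)| <= 1 (empty subtree has height -1).
Bottom-up per-node check:
  node 17: h_left=-1, h_right=-1, diff=0 [OK], height=0
  node 29: h_left=-1, h_right=-1, diff=0 [OK], height=0
  node 44: h_left=0, h_right=-1, diff=1 [OK], height=1
  node 48: h_left=1, h_right=-1, diff=2 [FAIL (|1--1|=2 > 1)], height=2
  node 26: h_left=-1, h_right=2, diff=3 [FAIL (|-1-2|=3 > 1)], height=3
  node 20: h_left=0, h_right=3, diff=3 [FAIL (|0-3|=3 > 1)], height=4
Node 48 violates the condition: |1 - -1| = 2 > 1.
Result: Not balanced


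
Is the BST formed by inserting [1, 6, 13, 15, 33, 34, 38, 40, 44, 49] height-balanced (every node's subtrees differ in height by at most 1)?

Tree (level-order array): [1, None, 6, None, 13, None, 15, None, 33, None, 34, None, 38, None, 40, None, 44, None, 49]
Definition: a tree is height-balanced if, at every node, |h(left) - h(right)| <= 1 (empty subtree has height -1).
Bottom-up per-node check:
  node 49: h_left=-1, h_right=-1, diff=0 [OK], height=0
  node 44: h_left=-1, h_right=0, diff=1 [OK], height=1
  node 40: h_left=-1, h_right=1, diff=2 [FAIL (|-1-1|=2 > 1)], height=2
  node 38: h_left=-1, h_right=2, diff=3 [FAIL (|-1-2|=3 > 1)], height=3
  node 34: h_left=-1, h_right=3, diff=4 [FAIL (|-1-3|=4 > 1)], height=4
  node 33: h_left=-1, h_right=4, diff=5 [FAIL (|-1-4|=5 > 1)], height=5
  node 15: h_left=-1, h_right=5, diff=6 [FAIL (|-1-5|=6 > 1)], height=6
  node 13: h_left=-1, h_right=6, diff=7 [FAIL (|-1-6|=7 > 1)], height=7
  node 6: h_left=-1, h_right=7, diff=8 [FAIL (|-1-7|=8 > 1)], height=8
  node 1: h_left=-1, h_right=8, diff=9 [FAIL (|-1-8|=9 > 1)], height=9
Node 40 violates the condition: |-1 - 1| = 2 > 1.
Result: Not balanced


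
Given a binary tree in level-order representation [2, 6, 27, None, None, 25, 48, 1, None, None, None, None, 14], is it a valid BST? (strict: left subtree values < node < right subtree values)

Level-order array: [2, 6, 27, None, None, 25, 48, 1, None, None, None, None, 14]
Validate using subtree bounds (lo, hi): at each node, require lo < value < hi,
then recurse left with hi=value and right with lo=value.
Preorder trace (stopping at first violation):
  at node 2 with bounds (-inf, +inf): OK
  at node 6 with bounds (-inf, 2): VIOLATION
Node 6 violates its bound: not (-inf < 6 < 2).
Result: Not a valid BST


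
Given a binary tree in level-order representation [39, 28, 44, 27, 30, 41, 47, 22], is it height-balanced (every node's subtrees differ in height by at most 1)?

Tree (level-order array): [39, 28, 44, 27, 30, 41, 47, 22]
Definition: a tree is height-balanced if, at every node, |h(left) - h(right)| <= 1 (empty subtree has height -1).
Bottom-up per-node check:
  node 22: h_left=-1, h_right=-1, diff=0 [OK], height=0
  node 27: h_left=0, h_right=-1, diff=1 [OK], height=1
  node 30: h_left=-1, h_right=-1, diff=0 [OK], height=0
  node 28: h_left=1, h_right=0, diff=1 [OK], height=2
  node 41: h_left=-1, h_right=-1, diff=0 [OK], height=0
  node 47: h_left=-1, h_right=-1, diff=0 [OK], height=0
  node 44: h_left=0, h_right=0, diff=0 [OK], height=1
  node 39: h_left=2, h_right=1, diff=1 [OK], height=3
All nodes satisfy the balance condition.
Result: Balanced


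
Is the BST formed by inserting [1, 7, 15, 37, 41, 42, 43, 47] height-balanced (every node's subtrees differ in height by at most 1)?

Tree (level-order array): [1, None, 7, None, 15, None, 37, None, 41, None, 42, None, 43, None, 47]
Definition: a tree is height-balanced if, at every node, |h(left) - h(right)| <= 1 (empty subtree has height -1).
Bottom-up per-node check:
  node 47: h_left=-1, h_right=-1, diff=0 [OK], height=0
  node 43: h_left=-1, h_right=0, diff=1 [OK], height=1
  node 42: h_left=-1, h_right=1, diff=2 [FAIL (|-1-1|=2 > 1)], height=2
  node 41: h_left=-1, h_right=2, diff=3 [FAIL (|-1-2|=3 > 1)], height=3
  node 37: h_left=-1, h_right=3, diff=4 [FAIL (|-1-3|=4 > 1)], height=4
  node 15: h_left=-1, h_right=4, diff=5 [FAIL (|-1-4|=5 > 1)], height=5
  node 7: h_left=-1, h_right=5, diff=6 [FAIL (|-1-5|=6 > 1)], height=6
  node 1: h_left=-1, h_right=6, diff=7 [FAIL (|-1-6|=7 > 1)], height=7
Node 42 violates the condition: |-1 - 1| = 2 > 1.
Result: Not balanced


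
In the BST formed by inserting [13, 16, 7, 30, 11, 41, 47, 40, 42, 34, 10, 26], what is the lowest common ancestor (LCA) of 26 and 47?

Tree insertion order: [13, 16, 7, 30, 11, 41, 47, 40, 42, 34, 10, 26]
Tree (level-order array): [13, 7, 16, None, 11, None, 30, 10, None, 26, 41, None, None, None, None, 40, 47, 34, None, 42]
In a BST, the LCA of p=26, q=47 is the first node v on the
root-to-leaf path with p <= v <= q (go left if both < v, right if both > v).
Walk from root:
  at 13: both 26 and 47 > 13, go right
  at 16: both 26 and 47 > 16, go right
  at 30: 26 <= 30 <= 47, this is the LCA
LCA = 30


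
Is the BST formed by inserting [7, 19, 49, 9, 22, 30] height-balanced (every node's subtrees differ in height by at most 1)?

Tree (level-order array): [7, None, 19, 9, 49, None, None, 22, None, None, 30]
Definition: a tree is height-balanced if, at every node, |h(left) - h(right)| <= 1 (empty subtree has height -1).
Bottom-up per-node check:
  node 9: h_left=-1, h_right=-1, diff=0 [OK], height=0
  node 30: h_left=-1, h_right=-1, diff=0 [OK], height=0
  node 22: h_left=-1, h_right=0, diff=1 [OK], height=1
  node 49: h_left=1, h_right=-1, diff=2 [FAIL (|1--1|=2 > 1)], height=2
  node 19: h_left=0, h_right=2, diff=2 [FAIL (|0-2|=2 > 1)], height=3
  node 7: h_left=-1, h_right=3, diff=4 [FAIL (|-1-3|=4 > 1)], height=4
Node 49 violates the condition: |1 - -1| = 2 > 1.
Result: Not balanced


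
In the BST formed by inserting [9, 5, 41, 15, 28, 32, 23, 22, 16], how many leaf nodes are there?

Tree built from: [9, 5, 41, 15, 28, 32, 23, 22, 16]
Tree (level-order array): [9, 5, 41, None, None, 15, None, None, 28, 23, 32, 22, None, None, None, 16]
Rule: A leaf has 0 children.
Per-node child counts:
  node 9: 2 child(ren)
  node 5: 0 child(ren)
  node 41: 1 child(ren)
  node 15: 1 child(ren)
  node 28: 2 child(ren)
  node 23: 1 child(ren)
  node 22: 1 child(ren)
  node 16: 0 child(ren)
  node 32: 0 child(ren)
Matching nodes: [5, 16, 32]
Count of leaf nodes: 3


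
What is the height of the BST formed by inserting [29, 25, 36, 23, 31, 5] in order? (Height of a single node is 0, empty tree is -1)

Insertion order: [29, 25, 36, 23, 31, 5]
Tree (level-order array): [29, 25, 36, 23, None, 31, None, 5]
Compute height bottom-up (empty subtree = -1):
  height(5) = 1 + max(-1, -1) = 0
  height(23) = 1 + max(0, -1) = 1
  height(25) = 1 + max(1, -1) = 2
  height(31) = 1 + max(-1, -1) = 0
  height(36) = 1 + max(0, -1) = 1
  height(29) = 1 + max(2, 1) = 3
Height = 3


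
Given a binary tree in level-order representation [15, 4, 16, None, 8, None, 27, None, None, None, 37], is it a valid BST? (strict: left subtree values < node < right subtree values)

Level-order array: [15, 4, 16, None, 8, None, 27, None, None, None, 37]
Validate using subtree bounds (lo, hi): at each node, require lo < value < hi,
then recurse left with hi=value and right with lo=value.
Preorder trace (stopping at first violation):
  at node 15 with bounds (-inf, +inf): OK
  at node 4 with bounds (-inf, 15): OK
  at node 8 with bounds (4, 15): OK
  at node 16 with bounds (15, +inf): OK
  at node 27 with bounds (16, +inf): OK
  at node 37 with bounds (27, +inf): OK
No violation found at any node.
Result: Valid BST


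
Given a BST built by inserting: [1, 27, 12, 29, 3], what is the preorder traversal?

Tree insertion order: [1, 27, 12, 29, 3]
Tree (level-order array): [1, None, 27, 12, 29, 3]
Preorder traversal: [1, 27, 12, 3, 29]
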